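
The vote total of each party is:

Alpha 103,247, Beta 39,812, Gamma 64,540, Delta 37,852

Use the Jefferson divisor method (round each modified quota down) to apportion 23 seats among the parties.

Standard divisor 245451/23 ≈ 10671.783; standard quotas: Alpha 9.675, Beta 3.731, Gamma 6.048, Delta 3.547.
Rounding down gives 9, 3, 6, 3 = 21 seats, so the divisor must be adjusted.
With modified divisor 9700: modified quotas Alpha 10.644, Beta 4.104, Gamma 6.654, Delta 3.902.
Rounding down: Alpha 10, Beta 4, Gamma 6, Delta 3 (total 23).

Alpha: 10; Beta: 4; Gamma: 6; Delta: 3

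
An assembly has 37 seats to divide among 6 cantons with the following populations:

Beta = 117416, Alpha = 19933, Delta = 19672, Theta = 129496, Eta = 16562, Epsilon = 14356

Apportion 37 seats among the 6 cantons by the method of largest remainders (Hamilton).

Beta 14, Alpha 2, Delta 2, Theta 15, Eta 2, Epsilon 2

Standard divisor: 317435 ÷ 37 ≈ 8579.324.
Standard quotas: Beta 13.6859, Alpha 2.3234, Delta 2.2930, Theta 15.0940, Eta 1.9305, Epsilon 1.6733.
Lower quotas: Beta 13, Alpha 2, Delta 2, Theta 15, Eta 1, Epsilon 1 (sum 34, leaving 3 seats).
Remainders in descending order: Eta 0.9305, Beta 0.6859, Epsilon 0.6733, Alpha 0.3234, Delta 0.2930, Theta 0.0940.
The surplus seats go to Eta, Beta, Epsilon.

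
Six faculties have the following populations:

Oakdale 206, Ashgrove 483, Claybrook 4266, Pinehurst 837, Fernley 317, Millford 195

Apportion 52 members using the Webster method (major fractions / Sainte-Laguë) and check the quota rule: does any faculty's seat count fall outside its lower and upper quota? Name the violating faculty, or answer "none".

Standard quotas: Oakdale 1.699, Ashgrove 3.984, Claybrook 35.189, Pinehurst 6.904, Fernley 2.615, Millford 1.609.
Webster allocation: Oakdale 2, Ashgrove 4, Claybrook 34, Pinehurst 7, Fernley 3, Millford 2.
Claybrook has quota 35.189 (lower 35, upper 36) but receives 34 — outside the quota interval.

Claybrook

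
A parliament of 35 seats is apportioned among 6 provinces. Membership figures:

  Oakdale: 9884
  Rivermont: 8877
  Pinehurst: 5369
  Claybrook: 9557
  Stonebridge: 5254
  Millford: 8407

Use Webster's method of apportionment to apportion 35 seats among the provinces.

Standard divisor 47348/35 ≈ 1352.8; standard quotas: Oakdale 7.306, Rivermont 6.562, Pinehurst 3.969, Claybrook 7.065, Stonebridge 3.884, Millford 6.215.
Rounding to the nearest integer gives Oakdale 7, Rivermont 7, Pinehurst 4, Claybrook 7, Stonebridge 4, Millford 6 — total 35, matching the house size, so no adjustment is needed.

Oakdale 7; Rivermont 7; Pinehurst 4; Claybrook 7; Stonebridge 4; Millford 6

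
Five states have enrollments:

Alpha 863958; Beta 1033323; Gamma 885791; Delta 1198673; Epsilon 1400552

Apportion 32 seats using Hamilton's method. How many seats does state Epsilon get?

9

Total 5382297; standard divisor 5382297/32 ≈ 168196.781.
Standard quotas: Alpha 5.1366, Beta 6.1435, Gamma 5.2664, Delta 7.1266, Epsilon 8.3269.
Lower quotas: Alpha 5, Beta 6, Gamma 5, Delta 7, Epsilon 8 (sum 31, leaving 1 seat).
Remainders in descending order: Epsilon 0.3269, Gamma 0.2664, Beta 0.1435, Alpha 0.1366, Delta 0.1266.
The surplus seat goes to Epsilon.
Epsilon receives 9.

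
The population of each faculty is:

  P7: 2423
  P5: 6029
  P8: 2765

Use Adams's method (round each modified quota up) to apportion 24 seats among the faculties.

P7 5, P5 13, P8 6

Standard divisor 11217/24 ≈ 467.375; standard quotas: P7 5.184, P5 12.900, P8 5.916.
Rounding up gives 6, 13, 6 = 25 seats, so the divisor must be adjusted.
With modified divisor 500: modified quotas P7 4.846, P5 12.058, P8 5.530.
Rounding up: P7 5, P5 13, P8 6 (total 24).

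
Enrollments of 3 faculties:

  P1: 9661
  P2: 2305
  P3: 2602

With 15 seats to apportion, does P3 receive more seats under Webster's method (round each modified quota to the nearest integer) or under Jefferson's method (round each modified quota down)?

Webster

Webster: P1 10, P2 2, P3 3.
Jefferson: P1 11, P2 2, P3 2.
P3 gets 3 under Webster and 2 under Jefferson.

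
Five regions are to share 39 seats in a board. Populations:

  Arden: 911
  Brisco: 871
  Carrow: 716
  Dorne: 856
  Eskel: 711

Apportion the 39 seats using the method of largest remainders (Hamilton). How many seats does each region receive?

Arden=9; Brisco=8; Carrow=7; Dorne=8; Eskel=7

Standard divisor: 4065 ÷ 39 ≈ 104.231.
Standard quotas: Arden 8.740, Brisco 8.356, Carrow 6.869, Dorne 8.213, Eskel 6.821.
Lower quotas: Arden 8, Brisco 8, Carrow 6, Dorne 8, Eskel 6 (sum 36, leaving 3 seats).
Remainders in descending order: Carrow 0.869, Eskel 0.821, Arden 0.740, Brisco 0.356, Dorne 0.213.
Largest remainders: Carrow, Eskel, Arden receive the extra seats.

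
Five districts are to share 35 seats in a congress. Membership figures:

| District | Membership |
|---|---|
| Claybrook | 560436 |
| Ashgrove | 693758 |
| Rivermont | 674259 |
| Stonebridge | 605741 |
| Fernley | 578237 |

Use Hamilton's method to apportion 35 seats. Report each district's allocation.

The standard divisor is 3112431/35 ≈ 88926.6.
Standard quotas: Claybrook 6.3022, Ashgrove 7.8015, Rivermont 7.5822, Stonebridge 6.8117, Fernley 6.5024.
Lower quotas: Claybrook 6, Ashgrove 7, Rivermont 7, Stonebridge 6, Fernley 6 (sum 32, leaving 3 seats).
Remainders in descending order: Stonebridge 0.8117, Ashgrove 0.8015, Rivermont 0.5822, Fernley 0.5024, Claybrook 0.3022.
The surplus seats go to Stonebridge, Ashgrove, Rivermont.

Claybrook 6; Ashgrove 8; Rivermont 8; Stonebridge 7; Fernley 6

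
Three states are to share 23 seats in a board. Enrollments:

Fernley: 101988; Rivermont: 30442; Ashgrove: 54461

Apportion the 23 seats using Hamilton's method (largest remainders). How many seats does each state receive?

Fernley 12, Rivermont 4, Ashgrove 7

The standard divisor is 186891/23 ≈ 8125.696.
Standard quotas: Fernley 12.5513, Rivermont 3.7464, Ashgrove 6.7023.
Lower quotas: Fernley 12, Rivermont 3, Ashgrove 6 (sum 21, leaving 2 seats).
Remainders in descending order: Rivermont 0.7464, Ashgrove 0.7023, Fernley 0.5513.
Largest remainders: Rivermont, Ashgrove receive the extra seats.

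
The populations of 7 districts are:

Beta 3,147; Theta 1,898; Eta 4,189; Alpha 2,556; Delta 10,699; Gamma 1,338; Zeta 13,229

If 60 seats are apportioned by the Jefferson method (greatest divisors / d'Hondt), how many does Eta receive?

Standard divisor 37056/60 ≈ 617.6; standard quotas: Beta 5.096, Theta 3.073, Eta 6.783, Alpha 4.139, Delta 17.324, Gamma 2.166, Zeta 21.420.
Rounding down gives 5, 3, 6, 4, 17, 2, 21 = 58 seats, so the divisor must be adjusted.
With modified divisor 596: modified quotas Beta 5.280, Theta 3.185, Eta 7.029, Alpha 4.289, Delta 17.951, Gamma 2.245, Zeta 22.196.
Rounding down: Beta 5, Theta 3, Eta 7, Alpha 4, Delta 17, Gamma 2, Zeta 22 (total 60).
Eta receives 7.

7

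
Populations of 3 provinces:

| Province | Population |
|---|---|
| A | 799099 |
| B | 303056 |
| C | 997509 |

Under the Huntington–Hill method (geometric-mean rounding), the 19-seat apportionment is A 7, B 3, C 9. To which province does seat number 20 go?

A

Priority for the next seat is population ÷ (√(s·(s+1))).
Priorities: A 106784.096, B 87484.732, C 105146.681.
Highest priority: A.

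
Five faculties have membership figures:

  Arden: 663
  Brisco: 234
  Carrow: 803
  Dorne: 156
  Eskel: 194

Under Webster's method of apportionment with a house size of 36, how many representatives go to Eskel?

Standard divisor 2050/36 ≈ 56.944; standard quotas: Arden 11.643, Brisco 4.109, Carrow 14.101, Dorne 2.740, Eskel 3.407.
Rounding to the nearest integer gives Arden 12, Brisco 4, Carrow 14, Dorne 3, Eskel 3 — total 36, matching the house size, so no adjustment is needed.
Eskel receives 3.

3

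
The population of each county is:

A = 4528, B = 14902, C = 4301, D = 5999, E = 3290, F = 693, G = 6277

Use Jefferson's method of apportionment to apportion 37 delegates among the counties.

Standard divisor 39990/37 ≈ 1080.811; standard quotas: A 4.189, B 13.788, C 3.979, D 5.550, E 3.044, F 0.641, G 5.808.
Rounding down gives 4, 13, 3, 5, 3, 0, 5 = 33 seats, so the divisor must be adjusted.
With modified divisor 995.38: modified quotas A 4.549, B 14.971, C 4.321, D 6.027, E 3.305, F 0.696, G 6.306.
Rounding down: A 4, B 14, C 4, D 6, E 3, F 0, G 6 (total 37).

A 4, B 14, C 4, D 6, E 3, F 0, G 6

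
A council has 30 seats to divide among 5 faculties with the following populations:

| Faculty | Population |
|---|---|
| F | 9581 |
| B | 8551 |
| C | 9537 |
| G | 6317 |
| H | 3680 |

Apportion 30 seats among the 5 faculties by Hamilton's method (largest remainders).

F 8, B 7, C 7, G 5, H 3

Total 37666; standard divisor 37666/30 ≈ 1255.533.
Standard quotas: F 7.6310, B 6.8107, C 7.5960, G 5.0313, H 2.9310.
Lower quotas: F 7, B 6, C 7, G 5, H 2 (sum 27, leaving 3 seats).
Remainders in descending order: H 0.9310, B 0.8107, F 0.6310, C 0.5960, G 0.0313.
The surplus seats go to H, B, F.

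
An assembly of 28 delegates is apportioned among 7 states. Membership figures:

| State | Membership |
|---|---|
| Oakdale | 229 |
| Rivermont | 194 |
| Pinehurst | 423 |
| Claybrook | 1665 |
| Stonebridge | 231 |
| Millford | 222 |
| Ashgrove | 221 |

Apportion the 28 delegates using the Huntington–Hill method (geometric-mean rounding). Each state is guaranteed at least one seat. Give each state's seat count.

Oakdale: 2; Rivermont: 2; Pinehurst: 4; Claybrook: 14; Stonebridge: 2; Millford: 2; Ashgrove: 2

With divisor 119: modified quotas Oakdale 1.924, Rivermont 1.630, Pinehurst 3.555, Claybrook 13.992, Stonebridge 1.941, Millford 1.866, Ashgrove 1.857.
Geometric-mean thresholds: Oakdale √(1·2)=1.414, Rivermont √(1·2)=1.414, Pinehurst √(3·4)=3.464, Claybrook √(13·14)=13.491, Stonebridge √(1·2)=1.414, Millford √(1·2)=1.414, Ashgrove √(1·2)=1.414.
Each quota rounded against its threshold gives Oakdale 2, Rivermont 2, Pinehurst 4, Claybrook 14, Stonebridge 2, Millford 2, Ashgrove 2 (total 28).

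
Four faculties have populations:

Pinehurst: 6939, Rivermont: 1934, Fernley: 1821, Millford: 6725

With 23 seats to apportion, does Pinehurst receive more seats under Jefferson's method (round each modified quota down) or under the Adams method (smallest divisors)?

Jefferson: Pinehurst 10, Rivermont 2, Fernley 2, Millford 9.
Adams: Pinehurst 9, Rivermont 3, Fernley 3, Millford 8.
Pinehurst gets 10 under Jefferson and 9 under Adams.

Jefferson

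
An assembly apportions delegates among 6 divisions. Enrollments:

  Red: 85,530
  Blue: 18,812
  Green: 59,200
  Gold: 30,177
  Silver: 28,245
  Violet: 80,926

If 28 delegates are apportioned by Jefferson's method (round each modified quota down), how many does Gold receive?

3

Standard divisor 302890/28 ≈ 10817.5; standard quotas: Red 7.907, Blue 1.739, Green 5.473, Gold 2.790, Silver 2.611, Violet 7.481.
Rounding down gives 7, 1, 5, 2, 2, 7 = 24 seats, so the divisor must be adjusted.
With modified divisor 9700: modified quotas Red 8.818, Blue 1.939, Green 6.103, Gold 3.111, Silver 2.912, Violet 8.343.
Rounding down: Red 8, Blue 1, Green 6, Gold 3, Silver 2, Violet 8 (total 28).
Gold receives 3.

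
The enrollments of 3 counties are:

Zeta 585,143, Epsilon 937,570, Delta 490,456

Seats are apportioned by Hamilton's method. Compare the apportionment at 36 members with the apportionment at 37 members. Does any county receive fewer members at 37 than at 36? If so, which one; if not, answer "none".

none

At 36 seats: Zeta 10, Epsilon 17, Delta 9.
At 37 seats: Zeta 11, Epsilon 17, Delta 9.
No county's allocation decreased.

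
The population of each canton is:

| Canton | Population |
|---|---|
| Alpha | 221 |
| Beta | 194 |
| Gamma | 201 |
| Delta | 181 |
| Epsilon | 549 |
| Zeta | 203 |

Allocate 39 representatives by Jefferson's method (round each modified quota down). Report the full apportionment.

Standard divisor 1549/39 ≈ 39.718; standard quotas: Alpha 5.564, Beta 4.884, Gamma 5.061, Delta 4.557, Epsilon 13.822, Zeta 5.111.
Rounding down gives 5, 4, 5, 4, 13, 5 = 36 seats, so the divisor must be adjusted.
With modified divisor 36.7: modified quotas Alpha 6.022, Beta 5.286, Gamma 5.477, Delta 4.932, Epsilon 14.959, Zeta 5.531.
Rounding down: Alpha 6, Beta 5, Gamma 5, Delta 4, Epsilon 14, Zeta 5 (total 39).

Alpha=6; Beta=5; Gamma=5; Delta=4; Epsilon=14; Zeta=5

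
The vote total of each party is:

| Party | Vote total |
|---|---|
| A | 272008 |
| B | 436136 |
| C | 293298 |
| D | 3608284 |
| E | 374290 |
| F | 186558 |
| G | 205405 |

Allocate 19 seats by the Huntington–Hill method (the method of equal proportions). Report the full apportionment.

With divisor 298644: modified quotas A 0.911, B 1.460, C 0.982, D 12.082, E 1.253, F 0.625, G 0.688.
Geometric-mean thresholds: A (min 1), B √(1·2)=1.414, C (min 1), D √(12·13)=12.490, E √(1·2)=1.414, F (min 1), G (min 1).
Each quota rounded against its threshold gives A 1, B 2, C 1, D 12, E 1, F 1, G 1 (total 19).

A: 1, B: 2, C: 1, D: 12, E: 1, F: 1, G: 1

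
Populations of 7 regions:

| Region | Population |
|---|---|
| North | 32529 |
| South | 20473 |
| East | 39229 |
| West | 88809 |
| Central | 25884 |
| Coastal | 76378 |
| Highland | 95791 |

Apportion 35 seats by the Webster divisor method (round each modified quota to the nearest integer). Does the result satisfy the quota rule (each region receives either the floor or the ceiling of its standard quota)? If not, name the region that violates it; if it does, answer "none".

none

Standard quotas: North 3.003, South 1.890, East 3.622, West 8.199, Central 2.390, Coastal 7.052, Highland 8.844.
Webster allocation: North 3, South 2, East 4, West 8, Central 2, Coastal 7, Highland 9.
Every allocation lies between the lower and upper quota.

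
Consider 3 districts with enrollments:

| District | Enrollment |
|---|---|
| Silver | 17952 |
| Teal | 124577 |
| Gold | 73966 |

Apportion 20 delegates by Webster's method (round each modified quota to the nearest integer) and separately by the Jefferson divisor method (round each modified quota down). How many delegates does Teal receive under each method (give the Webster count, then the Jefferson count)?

11 and 12

Webster: Silver 2, Teal 11, Gold 7.
Jefferson: Silver 1, Teal 12, Gold 7.
Teal gets 11 under Webster and 12 under Jefferson.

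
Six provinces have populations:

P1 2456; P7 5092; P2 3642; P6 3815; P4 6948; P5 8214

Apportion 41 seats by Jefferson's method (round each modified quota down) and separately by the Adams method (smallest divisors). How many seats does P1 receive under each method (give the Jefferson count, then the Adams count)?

3 and 4

Jefferson: P1 3, P7 7, P2 5, P6 5, P4 10, P5 11.
Adams: P1 4, P7 7, P2 5, P6 5, P4 9, P5 11.
P1 gets 3 under Jefferson and 4 under Adams.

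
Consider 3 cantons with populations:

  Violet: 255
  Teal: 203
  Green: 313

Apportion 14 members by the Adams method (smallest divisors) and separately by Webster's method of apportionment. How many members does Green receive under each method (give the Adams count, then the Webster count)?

Adams: Violet 5, Teal 4, Green 5.
Webster: Violet 4, Teal 4, Green 6.
Green gets 5 under Adams and 6 under Webster.

5 and 6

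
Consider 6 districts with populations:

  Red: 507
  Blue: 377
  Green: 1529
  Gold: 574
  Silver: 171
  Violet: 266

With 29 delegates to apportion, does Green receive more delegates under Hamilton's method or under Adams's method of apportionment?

Hamilton: Red 4, Blue 3, Green 13, Gold 5, Silver 2, Violet 2.
Adams: Red 4, Blue 3, Green 12, Gold 5, Silver 2, Violet 3.
Green gets 13 under Hamilton and 12 under Adams.

Hamilton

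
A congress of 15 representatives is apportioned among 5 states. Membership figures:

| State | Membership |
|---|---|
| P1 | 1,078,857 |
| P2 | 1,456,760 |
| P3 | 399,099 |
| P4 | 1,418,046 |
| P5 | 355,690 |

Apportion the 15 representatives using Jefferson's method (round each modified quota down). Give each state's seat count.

Standard divisor 4708452/15 ≈ 313896.8; standard quotas: P1 3.437, P2 4.641, P3 1.271, P4 4.518, P5 1.133.
Rounding down gives 3, 4, 1, 4, 1 = 13 seats, so the divisor must be adjusted.
With modified divisor 276700: modified quotas P1 3.899, P2 5.265, P3 1.442, P4 5.125, P5 1.285.
Rounding down: P1 3, P2 5, P3 1, P4 5, P5 1 (total 15).

P1=3; P2=5; P3=1; P4=5; P5=1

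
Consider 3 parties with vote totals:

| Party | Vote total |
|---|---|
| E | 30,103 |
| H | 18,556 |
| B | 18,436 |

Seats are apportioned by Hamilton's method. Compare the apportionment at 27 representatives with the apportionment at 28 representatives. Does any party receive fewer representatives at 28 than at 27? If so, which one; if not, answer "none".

At 27 seats: E 12, H 8, B 7.
At 28 seats: E 12, H 8, B 8.
No party's allocation decreased.

none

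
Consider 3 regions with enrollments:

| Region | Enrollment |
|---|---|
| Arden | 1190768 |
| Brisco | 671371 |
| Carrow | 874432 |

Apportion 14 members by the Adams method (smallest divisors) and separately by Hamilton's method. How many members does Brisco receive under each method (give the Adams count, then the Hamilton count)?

4 and 3

Adams: Arden 6, Brisco 4, Carrow 4.
Hamilton: Arden 6, Brisco 3, Carrow 5.
Brisco gets 4 under Adams and 3 under Hamilton.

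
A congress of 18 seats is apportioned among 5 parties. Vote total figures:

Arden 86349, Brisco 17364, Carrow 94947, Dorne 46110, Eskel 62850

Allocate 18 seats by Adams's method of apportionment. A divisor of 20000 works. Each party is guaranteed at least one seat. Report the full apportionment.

Arden 5; Brisco 1; Carrow 5; Dorne 3; Eskel 4

With modified divisor 20000: modified quotas Arden 4.317, Brisco 0.868, Carrow 4.747, Dorne 2.305, Eskel 3.143.
Rounding up: Arden 5, Brisco 1, Carrow 5, Dorne 3, Eskel 4 (total 18).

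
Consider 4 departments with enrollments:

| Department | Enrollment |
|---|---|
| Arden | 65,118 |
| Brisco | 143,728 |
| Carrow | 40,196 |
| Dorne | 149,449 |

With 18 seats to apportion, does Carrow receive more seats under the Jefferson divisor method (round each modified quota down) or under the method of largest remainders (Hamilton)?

Hamilton

Jefferson: Arden 3, Brisco 7, Carrow 1, Dorne 7.
Hamilton: Arden 3, Brisco 6, Carrow 2, Dorne 7.
Carrow gets 1 under Jefferson and 2 under Hamilton.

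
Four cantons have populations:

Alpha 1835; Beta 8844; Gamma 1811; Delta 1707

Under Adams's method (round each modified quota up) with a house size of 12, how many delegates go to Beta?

6

Standard divisor 14197/12 ≈ 1183.083; standard quotas: Alpha 1.551, Beta 7.475, Gamma 1.531, Delta 1.443.
Rounding up gives 2, 8, 2, 2 = 14 seats, so the divisor must be adjusted.
With modified divisor 1600: modified quotas Alpha 1.147, Beta 5.527, Gamma 1.132, Delta 1.067.
Rounding up: Alpha 2, Beta 6, Gamma 2, Delta 2 (total 12).
Beta receives 6.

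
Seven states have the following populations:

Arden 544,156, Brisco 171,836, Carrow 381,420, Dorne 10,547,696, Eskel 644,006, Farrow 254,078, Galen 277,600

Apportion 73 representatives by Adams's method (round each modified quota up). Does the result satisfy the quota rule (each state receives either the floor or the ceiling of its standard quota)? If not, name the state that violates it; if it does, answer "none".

Dorne

Standard quotas: Arden 3.098, Brisco 0.978, Carrow 2.172, Dorne 60.057, Eskel 3.667, Farrow 1.447, Galen 1.581.
Adams allocation: Arden 3, Brisco 1, Carrow 3, Dorne 58, Eskel 4, Farrow 2, Galen 2.
Dorne has quota 60.057 (lower 60, upper 61) but receives 58 — outside the quota interval.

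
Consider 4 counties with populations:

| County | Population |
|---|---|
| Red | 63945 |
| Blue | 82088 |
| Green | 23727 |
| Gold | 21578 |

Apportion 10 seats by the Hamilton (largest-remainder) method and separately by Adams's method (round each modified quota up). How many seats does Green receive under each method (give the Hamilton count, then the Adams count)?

1 and 2

Hamilton: Red 4, Blue 4, Green 1, Gold 1.
Adams: Red 3, Blue 4, Green 2, Gold 1.
Green gets 1 under Hamilton and 2 under Adams.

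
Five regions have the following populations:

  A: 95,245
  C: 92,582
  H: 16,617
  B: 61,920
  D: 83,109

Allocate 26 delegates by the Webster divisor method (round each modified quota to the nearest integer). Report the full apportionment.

A 7, C 7, H 1, B 5, D 6

Standard divisor 349473/26 ≈ 13441.269; standard quotas: A 7.086, C 6.888, H 1.236, B 4.607, D 6.183.
Rounding to the nearest integer gives A 7, C 7, H 1, B 5, D 6 — total 26, matching the house size, so no adjustment is needed.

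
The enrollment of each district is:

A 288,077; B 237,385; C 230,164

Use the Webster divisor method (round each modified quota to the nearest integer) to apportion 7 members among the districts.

A: 3; B: 2; C: 2

Standard divisor 755626/7 ≈ 107946.571; standard quotas: A 2.669, B 2.199, C 2.132.
Rounding to the nearest integer gives A 3, B 2, C 2 — total 7, matching the house size, so no adjustment is needed.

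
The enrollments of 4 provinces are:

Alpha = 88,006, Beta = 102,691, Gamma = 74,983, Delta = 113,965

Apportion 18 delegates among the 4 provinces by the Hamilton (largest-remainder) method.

Total 379645; standard divisor 379645/18 ≈ 21091.389.
Standard quotas: Alpha 4.1726, Beta 4.8689, Gamma 3.5551, Delta 5.4034.
Lower quotas: Alpha 4, Beta 4, Gamma 3, Delta 5 (sum 16, leaving 2 seats).
Remainders in descending order: Beta 0.8689, Gamma 0.5551, Delta 0.4034, Alpha 0.1726.
Largest remainders: Beta, Gamma receive the extra seats.

Alpha 4, Beta 5, Gamma 4, Delta 5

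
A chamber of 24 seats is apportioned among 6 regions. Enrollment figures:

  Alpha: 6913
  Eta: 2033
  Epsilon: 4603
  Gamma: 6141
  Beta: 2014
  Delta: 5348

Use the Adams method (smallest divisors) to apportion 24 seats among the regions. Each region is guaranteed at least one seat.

Standard divisor 27052/24 ≈ 1127.167; standard quotas: Alpha 6.133, Eta 1.804, Epsilon 4.084, Gamma 5.448, Beta 1.787, Delta 4.745.
Rounding up gives 7, 2, 5, 6, 2, 5 = 27 seats, so the divisor must be adjusted.
With modified divisor 1300: modified quotas Alpha 5.318, Eta 1.564, Epsilon 3.541, Gamma 4.724, Beta 1.549, Delta 4.114.
Rounding up: Alpha 6, Eta 2, Epsilon 4, Gamma 5, Beta 2, Delta 5 (total 24).

Alpha 6, Eta 2, Epsilon 4, Gamma 5, Beta 2, Delta 5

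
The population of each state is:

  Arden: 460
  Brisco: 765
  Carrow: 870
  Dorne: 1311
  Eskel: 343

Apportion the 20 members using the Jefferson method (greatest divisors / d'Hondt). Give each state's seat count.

Arden 2, Brisco 4, Carrow 5, Dorne 7, Eskel 2

Standard divisor 3749/20 ≈ 187.45; standard quotas: Arden 2.454, Brisco 4.081, Carrow 4.641, Dorne 6.994, Eskel 1.830.
Rounding down gives 2, 4, 4, 6, 1 = 17 seats, so the divisor must be adjusted.
With modified divisor 168: modified quotas Arden 2.738, Brisco 4.554, Carrow 5.179, Dorne 7.804, Eskel 2.042.
Rounding down: Arden 2, Brisco 4, Carrow 5, Dorne 7, Eskel 2 (total 20).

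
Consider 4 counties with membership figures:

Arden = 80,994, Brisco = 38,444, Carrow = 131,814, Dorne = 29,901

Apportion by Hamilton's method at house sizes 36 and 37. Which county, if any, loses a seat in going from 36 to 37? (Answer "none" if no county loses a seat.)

At 36 seats: Arden 10, Brisco 5, Carrow 17, Dorne 4.
At 37 seats: Arden 11, Brisco 5, Carrow 17, Dorne 4.
No county's allocation decreased.

none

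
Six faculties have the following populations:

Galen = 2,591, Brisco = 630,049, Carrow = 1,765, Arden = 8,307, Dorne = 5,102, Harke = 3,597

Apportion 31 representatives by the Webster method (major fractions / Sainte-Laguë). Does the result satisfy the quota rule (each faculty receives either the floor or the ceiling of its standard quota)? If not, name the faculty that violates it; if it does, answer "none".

Brisco

Standard quotas: Galen 0.123, Brisco 29.983, Carrow 0.084, Arden 0.395, Dorne 0.243, Harke 0.171.
Webster allocation: Galen 0, Brisco 31, Carrow 0, Arden 0, Dorne 0, Harke 0.
Brisco has quota 29.983 (lower 29, upper 30) but receives 31 — outside the quota interval.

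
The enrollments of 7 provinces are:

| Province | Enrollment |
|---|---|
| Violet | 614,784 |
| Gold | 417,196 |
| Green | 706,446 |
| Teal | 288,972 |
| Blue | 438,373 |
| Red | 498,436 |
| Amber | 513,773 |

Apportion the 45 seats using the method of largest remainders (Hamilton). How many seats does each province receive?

The standard divisor is 3477980/45 ≈ 77288.444.
Standard quotas: Violet 7.9544, Gold 5.3979, Green 9.1404, Teal 3.7389, Blue 5.6719, Red 6.4490, Amber 6.6475.
Lower quotas: Violet 7, Gold 5, Green 9, Teal 3, Blue 5, Red 6, Amber 6 (sum 41, leaving 4 seats).
Remainders in descending order: Violet 0.9544, Teal 0.7389, Blue 0.6719, Amber 0.6475, Red 0.4490, Gold 0.3979, Green 0.1404.
Largest remainders: Violet, Teal, Blue, Amber receive the extra seats.

Violet 8, Gold 5, Green 9, Teal 4, Blue 6, Red 6, Amber 7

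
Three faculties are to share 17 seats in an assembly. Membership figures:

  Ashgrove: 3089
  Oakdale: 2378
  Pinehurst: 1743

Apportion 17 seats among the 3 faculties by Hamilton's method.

Ashgrove 7, Oakdale 6, Pinehurst 4

Standard divisor: 7210 ÷ 17 ≈ 424.118.
Standard quotas: Ashgrove 7.283, Oakdale 5.607, Pinehurst 4.110.
Lower quotas: Ashgrove 7, Oakdale 5, Pinehurst 4 (sum 16, leaving 1 seat).
Remainders in descending order: Oakdale 0.607, Ashgrove 0.283, Pinehurst 0.110.
Largest remainder: Oakdale receives the extra seat.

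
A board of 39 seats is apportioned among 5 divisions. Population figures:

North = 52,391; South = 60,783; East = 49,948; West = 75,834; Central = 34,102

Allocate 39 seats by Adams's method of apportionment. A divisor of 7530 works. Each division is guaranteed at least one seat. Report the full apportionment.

With modified divisor 7530: modified quotas North 6.958, South 8.072, East 6.633, West 10.071, Central 4.529.
Rounding up: North 7, South 9, East 7, West 11, Central 5 (total 39).

North=7, South=9, East=7, West=11, Central=5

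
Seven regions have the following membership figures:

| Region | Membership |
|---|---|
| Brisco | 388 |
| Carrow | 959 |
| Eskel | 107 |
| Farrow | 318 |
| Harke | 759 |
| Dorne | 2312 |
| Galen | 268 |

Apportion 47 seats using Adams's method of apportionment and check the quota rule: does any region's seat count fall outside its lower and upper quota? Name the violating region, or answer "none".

Standard quotas: Brisco 3.568, Carrow 8.819, Eskel 0.984, Farrow 2.924, Harke 6.980, Dorne 21.261, Galen 2.464.
Adams allocation: Brisco 4, Carrow 9, Eskel 1, Farrow 3, Harke 7, Dorne 20, Galen 3.
Dorne has quota 21.261 (lower 21, upper 22) but receives 20 — outside the quota interval.

Dorne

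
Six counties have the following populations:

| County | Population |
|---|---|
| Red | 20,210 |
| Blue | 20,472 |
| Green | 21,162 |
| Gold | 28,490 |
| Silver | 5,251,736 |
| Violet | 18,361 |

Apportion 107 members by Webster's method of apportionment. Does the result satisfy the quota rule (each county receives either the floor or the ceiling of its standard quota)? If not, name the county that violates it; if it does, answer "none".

Standard quotas: Red 0.403, Blue 0.409, Green 0.422, Gold 0.569, Silver 104.830, Violet 0.367.
Webster allocation: Red 0, Blue 0, Green 0, Gold 1, Silver 106, Violet 0.
Silver has quota 104.830 (lower 104, upper 105) but receives 106 — outside the quota interval.

Silver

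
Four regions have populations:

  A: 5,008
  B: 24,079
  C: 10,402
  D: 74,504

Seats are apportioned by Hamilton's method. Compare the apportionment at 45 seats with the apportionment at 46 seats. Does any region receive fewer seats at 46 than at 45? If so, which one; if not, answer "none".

none

At 45 seats: A 2, B 10, C 4, D 29.
At 46 seats: A 2, B 10, C 4, D 30.
No region's allocation decreased.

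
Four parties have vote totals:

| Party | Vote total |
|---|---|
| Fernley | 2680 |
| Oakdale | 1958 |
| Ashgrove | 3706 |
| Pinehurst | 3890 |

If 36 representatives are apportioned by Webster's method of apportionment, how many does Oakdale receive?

Standard divisor 12234/36 ≈ 339.833; standard quotas: Fernley 7.886, Oakdale 5.762, Ashgrove 10.905, Pinehurst 11.447.
Rounding to the nearest integer gives Fernley 8, Oakdale 6, Ashgrove 11, Pinehurst 11 — total 36, matching the house size, so no adjustment is needed.
Oakdale receives 6.

6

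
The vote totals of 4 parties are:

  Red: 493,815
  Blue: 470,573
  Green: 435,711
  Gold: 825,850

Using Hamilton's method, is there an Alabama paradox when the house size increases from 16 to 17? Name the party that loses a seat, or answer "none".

At 16 seats: Red 4, Blue 3, Green 3, Gold 6.
At 17 seats: Red 4, Blue 4, Green 3, Gold 6.
No party's allocation decreased.

none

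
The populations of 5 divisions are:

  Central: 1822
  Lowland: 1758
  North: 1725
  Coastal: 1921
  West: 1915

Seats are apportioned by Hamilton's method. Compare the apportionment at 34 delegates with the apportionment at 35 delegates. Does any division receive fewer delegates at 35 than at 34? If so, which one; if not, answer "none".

none

At 34 seats: Central 7, Lowland 7, North 6, Coastal 7, West 7.
At 35 seats: Central 7, Lowland 7, North 7, Coastal 7, West 7.
No division's allocation decreased.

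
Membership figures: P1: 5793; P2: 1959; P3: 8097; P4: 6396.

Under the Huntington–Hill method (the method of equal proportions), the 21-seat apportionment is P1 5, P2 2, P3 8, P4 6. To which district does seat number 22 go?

Priority for the next seat is population ÷ (√(s·(s+1))).
Priorities: P1 1057.652, P2 799.758, P3 954.241, P4 986.924.
Highest priority: P1.

P1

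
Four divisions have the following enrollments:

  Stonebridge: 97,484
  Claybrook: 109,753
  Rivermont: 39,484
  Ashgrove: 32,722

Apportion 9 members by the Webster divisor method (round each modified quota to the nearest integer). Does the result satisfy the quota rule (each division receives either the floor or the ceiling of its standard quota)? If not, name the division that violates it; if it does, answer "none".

Standard quotas: Stonebridge 3.140, Claybrook 3.535, Rivermont 1.272, Ashgrove 1.054.
Webster allocation: Stonebridge 3, Claybrook 4, Rivermont 1, Ashgrove 1.
Every allocation lies between the lower and upper quota.

none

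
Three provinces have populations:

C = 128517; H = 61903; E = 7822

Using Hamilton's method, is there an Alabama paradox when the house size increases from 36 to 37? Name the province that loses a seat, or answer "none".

E

At 36 seats: C 23, H 11, E 2.
At 37 seats: C 24, H 12, E 1.
E drops from 2 to 1.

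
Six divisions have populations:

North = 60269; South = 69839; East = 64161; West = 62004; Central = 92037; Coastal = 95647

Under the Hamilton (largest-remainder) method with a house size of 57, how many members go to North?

Total 443957; standard divisor 443957/57 ≈ 7788.719.
Standard quotas: North 7.7380, South 8.9667, East 8.2377, West 7.9607, Central 11.8167, Coastal 12.2802.
Lower quotas: North 7, South 8, East 8, West 7, Central 11, Coastal 12 (sum 53, leaving 4 seats).
Remainders in descending order: South 0.9667, West 0.9607, Central 0.8167, North 0.7380, Coastal 0.2802, East 0.2377.
The surplus seats go to South, West, Central, North.
North receives 8.

8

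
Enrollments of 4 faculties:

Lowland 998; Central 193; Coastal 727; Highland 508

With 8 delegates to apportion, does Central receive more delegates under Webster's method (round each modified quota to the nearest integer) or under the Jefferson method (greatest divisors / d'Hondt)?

Webster

Webster: Lowland 3, Central 1, Coastal 2, Highland 2.
Jefferson: Lowland 4, Central 0, Coastal 2, Highland 2.
Central gets 1 under Webster and 0 under Jefferson.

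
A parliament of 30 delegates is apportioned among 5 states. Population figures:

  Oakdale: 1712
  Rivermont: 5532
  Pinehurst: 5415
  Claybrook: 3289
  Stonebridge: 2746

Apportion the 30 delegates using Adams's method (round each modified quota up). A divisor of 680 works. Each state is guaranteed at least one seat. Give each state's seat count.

With modified divisor 680: modified quotas Oakdale 2.518, Rivermont 8.135, Pinehurst 7.963, Claybrook 4.837, Stonebridge 4.038.
Rounding up: Oakdale 3, Rivermont 9, Pinehurst 8, Claybrook 5, Stonebridge 5 (total 30).

Oakdale: 3, Rivermont: 9, Pinehurst: 8, Claybrook: 5, Stonebridge: 5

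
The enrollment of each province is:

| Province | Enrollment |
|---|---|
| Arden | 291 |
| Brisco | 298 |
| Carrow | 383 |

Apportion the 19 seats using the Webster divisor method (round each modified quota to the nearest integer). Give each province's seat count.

Arden 6; Brisco 6; Carrow 7

Standard divisor 972/19 ≈ 51.158; standard quotas: Arden 5.688, Brisco 5.825, Carrow 7.487.
Rounding to the nearest integer gives Arden 6, Brisco 6, Carrow 7 — total 19, matching the house size, so no adjustment is needed.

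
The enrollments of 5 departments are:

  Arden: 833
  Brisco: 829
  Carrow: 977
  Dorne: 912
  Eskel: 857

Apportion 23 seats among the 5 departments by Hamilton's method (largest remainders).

Standard divisor: 4408 ÷ 23 ≈ 191.652.
Standard quotas: Arden 4.346, Brisco 4.326, Carrow 5.098, Dorne 4.759, Eskel 4.472.
Lower quotas: Arden 4, Brisco 4, Carrow 5, Dorne 4, Eskel 4 (sum 21, leaving 2 seats).
Remainders in descending order: Dorne 0.759, Eskel 0.472, Arden 0.346, Brisco 0.326, Carrow 0.098.
Largest remainders: Dorne, Eskel receive the extra seats.

Arden 4, Brisco 4, Carrow 5, Dorne 5, Eskel 5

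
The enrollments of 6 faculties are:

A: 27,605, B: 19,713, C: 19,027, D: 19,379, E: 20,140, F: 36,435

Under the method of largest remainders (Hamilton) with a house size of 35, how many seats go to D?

5

Total 142299; standard divisor 142299/35 ≈ 4065.686.
Standard quotas: A 6.7898, B 4.8486, C 4.6799, D 4.7665, E 4.9537, F 8.9616.
Lower quotas: A 6, B 4, C 4, D 4, E 4, F 8 (sum 30, leaving 5 seats).
Remainders in descending order: F 0.9616, E 0.9537, B 0.8486, A 0.7898, D 0.7665, C 0.6799.
Largest remainders: F, E, B, A, D receive the extra seats.
D receives 5.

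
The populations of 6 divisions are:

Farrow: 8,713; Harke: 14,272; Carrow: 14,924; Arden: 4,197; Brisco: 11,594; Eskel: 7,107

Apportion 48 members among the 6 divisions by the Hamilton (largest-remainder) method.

Farrow: 7; Harke: 11; Carrow: 12; Arden: 3; Brisco: 9; Eskel: 6

The standard divisor is 60807/48 ≈ 1266.812.
Standard quotas: Farrow 6.8779, Harke 11.2661, Carrow 11.7807, Arden 3.3130, Brisco 9.1521, Eskel 5.6101.
Lower quotas: Farrow 6, Harke 11, Carrow 11, Arden 3, Brisco 9, Eskel 5 (sum 45, leaving 3 seats).
Remainders in descending order: Farrow 0.8779, Carrow 0.7807, Eskel 0.6101, Arden 0.3130, Harke 0.2661, Brisco 0.1521.
The surplus seats go to Farrow, Carrow, Eskel.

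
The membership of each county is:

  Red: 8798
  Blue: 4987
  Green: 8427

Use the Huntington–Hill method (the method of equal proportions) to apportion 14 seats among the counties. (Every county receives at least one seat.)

With divisor 1572: modified quotas Red 5.597, Blue 3.172, Green 5.361.
Geometric-mean thresholds: Red √(5·6)=5.477, Blue √(3·4)=3.464, Green √(5·6)=5.477.
Each quota rounded against its threshold gives Red 6, Blue 3, Green 5 (total 14).

Red 6; Blue 3; Green 5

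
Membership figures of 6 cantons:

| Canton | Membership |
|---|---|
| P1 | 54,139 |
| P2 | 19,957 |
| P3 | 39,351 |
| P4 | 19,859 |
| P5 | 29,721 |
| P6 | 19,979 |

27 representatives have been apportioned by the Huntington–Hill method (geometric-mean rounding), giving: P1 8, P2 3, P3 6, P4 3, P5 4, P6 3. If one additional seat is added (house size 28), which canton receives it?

Priority for the next seat is population ÷ (√(s·(s+1))).
Priorities: P1 6380.342, P2 5761.090, P3 6071.991, P4 5732.799, P5 6645.818, P6 5767.441.
Highest priority: P5.

P5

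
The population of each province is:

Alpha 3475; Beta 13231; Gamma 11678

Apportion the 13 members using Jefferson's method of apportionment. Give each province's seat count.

Standard divisor 28384/13 ≈ 2183.385; standard quotas: Alpha 1.592, Beta 6.060, Gamma 5.349.
Rounding down gives 1, 6, 5 = 12 seats, so the divisor must be adjusted.
With modified divisor 1900: modified quotas Alpha 1.829, Beta 6.964, Gamma 6.146.
Rounding down: Alpha 1, Beta 6, Gamma 6 (total 13).

Alpha: 1, Beta: 6, Gamma: 6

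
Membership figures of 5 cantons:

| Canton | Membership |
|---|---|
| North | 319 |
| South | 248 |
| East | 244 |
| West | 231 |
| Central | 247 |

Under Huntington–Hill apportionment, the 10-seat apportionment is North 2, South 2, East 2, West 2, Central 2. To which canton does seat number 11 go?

North

Priority for the next seat is population ÷ (√(s·(s+1))).
Priorities: North 130.231, South 101.246, East 99.613, West 94.305, Central 100.837.
Highest priority: North.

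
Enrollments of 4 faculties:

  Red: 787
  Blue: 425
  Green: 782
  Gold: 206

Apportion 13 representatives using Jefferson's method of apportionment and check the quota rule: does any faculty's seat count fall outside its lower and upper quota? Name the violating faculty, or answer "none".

Standard quotas: Red 4.650, Blue 2.511, Green 4.621, Gold 1.217.
Jefferson allocation: Red 5, Blue 2, Green 5, Gold 1.
Every allocation lies between the lower and upper quota.

none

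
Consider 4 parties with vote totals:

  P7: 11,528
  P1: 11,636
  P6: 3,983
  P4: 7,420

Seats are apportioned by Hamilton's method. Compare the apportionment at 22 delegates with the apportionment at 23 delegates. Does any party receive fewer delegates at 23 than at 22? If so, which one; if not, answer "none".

P6

At 22 seats: P7 7, P1 7, P6 3, P4 5.
At 23 seats: P7 8, P1 8, P6 2, P4 5.
P6 drops from 3 to 2.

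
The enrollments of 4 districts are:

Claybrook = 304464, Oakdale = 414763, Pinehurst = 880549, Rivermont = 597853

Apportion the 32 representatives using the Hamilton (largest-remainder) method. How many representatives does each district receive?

Total 2197629; standard divisor 2197629/32 ≈ 68675.906.
Standard quotas: Claybrook 4.4333, Oakdale 6.0394, Pinehurst 12.8218, Rivermont 8.7054.
Lower quotas: Claybrook 4, Oakdale 6, Pinehurst 12, Rivermont 8 (sum 30, leaving 2 seats).
Remainders in descending order: Pinehurst 0.8218, Rivermont 0.7054, Claybrook 0.4333, Oakdale 0.0394.
Largest remainders: Pinehurst, Rivermont receive the extra seats.

Claybrook 4, Oakdale 6, Pinehurst 13, Rivermont 9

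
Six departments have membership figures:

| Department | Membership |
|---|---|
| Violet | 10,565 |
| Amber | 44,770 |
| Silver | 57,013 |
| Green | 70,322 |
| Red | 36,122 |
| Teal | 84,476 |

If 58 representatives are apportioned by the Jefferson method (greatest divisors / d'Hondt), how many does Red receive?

7

Standard divisor 303268/58 ≈ 5228.759; standard quotas: Violet 2.021, Amber 8.562, Silver 10.904, Green 13.449, Red 6.908, Teal 16.156.
Rounding down gives 2, 8, 10, 13, 6, 16 = 55 seats, so the divisor must be adjusted.
With modified divisor 5000: modified quotas Violet 2.113, Amber 8.954, Silver 11.403, Green 14.064, Red 7.224, Teal 16.895.
Rounding down: Violet 2, Amber 8, Silver 11, Green 14, Red 7, Teal 16 (total 58).
Red receives 7.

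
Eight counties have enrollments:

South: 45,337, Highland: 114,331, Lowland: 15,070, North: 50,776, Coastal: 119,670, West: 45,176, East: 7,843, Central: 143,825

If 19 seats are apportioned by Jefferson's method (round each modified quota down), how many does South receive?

1

Standard divisor 542028/19 ≈ 28527.789; standard quotas: South 1.589, Highland 4.008, Lowland 0.528, North 1.780, Coastal 4.195, West 1.584, East 0.275, Central 5.042.
Rounding down gives 1, 4, 0, 1, 4, 1, 0, 5 = 16 seats, so the divisor must be adjusted.
With modified divisor 23400: modified quotas South 1.937, Highland 4.886, Lowland 0.644, North 2.170, Coastal 5.114, West 1.931, East 0.335, Central 6.146.
Rounding down: South 1, Highland 4, Lowland 0, North 2, Coastal 5, West 1, East 0, Central 6 (total 19).
South receives 1.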